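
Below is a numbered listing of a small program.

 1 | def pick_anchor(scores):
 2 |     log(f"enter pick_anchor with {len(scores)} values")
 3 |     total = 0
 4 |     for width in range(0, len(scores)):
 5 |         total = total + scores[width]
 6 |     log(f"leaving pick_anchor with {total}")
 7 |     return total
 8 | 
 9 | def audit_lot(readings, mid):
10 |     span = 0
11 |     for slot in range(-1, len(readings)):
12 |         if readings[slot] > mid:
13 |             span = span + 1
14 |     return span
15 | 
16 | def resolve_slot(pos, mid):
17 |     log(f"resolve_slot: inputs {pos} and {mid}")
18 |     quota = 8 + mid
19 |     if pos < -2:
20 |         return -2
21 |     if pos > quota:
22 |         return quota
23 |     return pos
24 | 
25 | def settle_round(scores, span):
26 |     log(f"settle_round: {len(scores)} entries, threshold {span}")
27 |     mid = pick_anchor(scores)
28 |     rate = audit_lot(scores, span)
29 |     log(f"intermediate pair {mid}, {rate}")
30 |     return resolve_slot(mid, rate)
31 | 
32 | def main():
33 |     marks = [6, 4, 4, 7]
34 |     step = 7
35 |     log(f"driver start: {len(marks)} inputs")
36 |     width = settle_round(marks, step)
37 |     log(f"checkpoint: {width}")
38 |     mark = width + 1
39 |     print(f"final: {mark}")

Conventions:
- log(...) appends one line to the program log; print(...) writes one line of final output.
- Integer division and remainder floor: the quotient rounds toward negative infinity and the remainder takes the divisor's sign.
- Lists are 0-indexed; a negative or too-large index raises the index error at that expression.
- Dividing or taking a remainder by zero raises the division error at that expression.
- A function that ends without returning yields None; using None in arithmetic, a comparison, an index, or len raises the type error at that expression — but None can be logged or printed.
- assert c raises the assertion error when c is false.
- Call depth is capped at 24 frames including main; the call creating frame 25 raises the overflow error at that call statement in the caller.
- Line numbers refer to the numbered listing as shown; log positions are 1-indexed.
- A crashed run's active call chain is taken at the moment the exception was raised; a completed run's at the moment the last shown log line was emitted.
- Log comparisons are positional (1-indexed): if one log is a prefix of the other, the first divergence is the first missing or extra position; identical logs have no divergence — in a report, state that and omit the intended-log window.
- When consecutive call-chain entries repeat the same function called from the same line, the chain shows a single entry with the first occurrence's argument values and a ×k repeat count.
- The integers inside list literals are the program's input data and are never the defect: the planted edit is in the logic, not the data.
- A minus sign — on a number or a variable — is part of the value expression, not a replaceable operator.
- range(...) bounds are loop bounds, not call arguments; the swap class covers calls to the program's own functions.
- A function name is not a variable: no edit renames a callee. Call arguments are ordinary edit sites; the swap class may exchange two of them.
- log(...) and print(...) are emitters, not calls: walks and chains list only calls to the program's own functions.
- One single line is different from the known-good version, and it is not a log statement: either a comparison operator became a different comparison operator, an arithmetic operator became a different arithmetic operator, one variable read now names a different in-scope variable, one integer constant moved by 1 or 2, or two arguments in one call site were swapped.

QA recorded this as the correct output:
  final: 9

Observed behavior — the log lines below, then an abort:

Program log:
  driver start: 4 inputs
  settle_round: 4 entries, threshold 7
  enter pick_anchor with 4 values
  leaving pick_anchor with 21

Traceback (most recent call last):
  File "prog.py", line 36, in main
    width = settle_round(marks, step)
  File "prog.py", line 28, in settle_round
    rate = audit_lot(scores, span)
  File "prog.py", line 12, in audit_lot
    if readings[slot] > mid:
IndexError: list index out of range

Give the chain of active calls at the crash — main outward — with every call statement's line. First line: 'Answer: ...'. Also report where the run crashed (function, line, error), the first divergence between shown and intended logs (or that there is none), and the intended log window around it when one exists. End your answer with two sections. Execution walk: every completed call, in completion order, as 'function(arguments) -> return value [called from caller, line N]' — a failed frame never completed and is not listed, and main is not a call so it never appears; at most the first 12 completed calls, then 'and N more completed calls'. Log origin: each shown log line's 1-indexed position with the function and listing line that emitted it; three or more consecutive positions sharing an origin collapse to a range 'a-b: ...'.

Answer: main -> settle_round (called at line 36) -> audit_lot (called at line 28).
Core observation: The faulty run's log stops after 4 lines; the working version's next line would be 'intermediate pair 21, 0'.
Crash: audit_lot, line 12, IndexError.
First divergence: position 5; the shown log stops at 4 lines while the working version next logs 'intermediate pair 21, 0'.
Intended log window:
  3: enter pick_anchor with 4 values
  4: leaving pick_anchor with 21
  5: intermediate pair 21, 0
  6: resolve_slot: inputs 21 and 0
Execution walk:
  pick_anchor([6, 4, 4, 7]) -> 21  [called from settle_round, line 27]
Log origins:
  1: logged in main at line 35
  2: logged in settle_round at line 26
  3: logged in pick_anchor at line 2
  4: logged in pick_anchor at line 6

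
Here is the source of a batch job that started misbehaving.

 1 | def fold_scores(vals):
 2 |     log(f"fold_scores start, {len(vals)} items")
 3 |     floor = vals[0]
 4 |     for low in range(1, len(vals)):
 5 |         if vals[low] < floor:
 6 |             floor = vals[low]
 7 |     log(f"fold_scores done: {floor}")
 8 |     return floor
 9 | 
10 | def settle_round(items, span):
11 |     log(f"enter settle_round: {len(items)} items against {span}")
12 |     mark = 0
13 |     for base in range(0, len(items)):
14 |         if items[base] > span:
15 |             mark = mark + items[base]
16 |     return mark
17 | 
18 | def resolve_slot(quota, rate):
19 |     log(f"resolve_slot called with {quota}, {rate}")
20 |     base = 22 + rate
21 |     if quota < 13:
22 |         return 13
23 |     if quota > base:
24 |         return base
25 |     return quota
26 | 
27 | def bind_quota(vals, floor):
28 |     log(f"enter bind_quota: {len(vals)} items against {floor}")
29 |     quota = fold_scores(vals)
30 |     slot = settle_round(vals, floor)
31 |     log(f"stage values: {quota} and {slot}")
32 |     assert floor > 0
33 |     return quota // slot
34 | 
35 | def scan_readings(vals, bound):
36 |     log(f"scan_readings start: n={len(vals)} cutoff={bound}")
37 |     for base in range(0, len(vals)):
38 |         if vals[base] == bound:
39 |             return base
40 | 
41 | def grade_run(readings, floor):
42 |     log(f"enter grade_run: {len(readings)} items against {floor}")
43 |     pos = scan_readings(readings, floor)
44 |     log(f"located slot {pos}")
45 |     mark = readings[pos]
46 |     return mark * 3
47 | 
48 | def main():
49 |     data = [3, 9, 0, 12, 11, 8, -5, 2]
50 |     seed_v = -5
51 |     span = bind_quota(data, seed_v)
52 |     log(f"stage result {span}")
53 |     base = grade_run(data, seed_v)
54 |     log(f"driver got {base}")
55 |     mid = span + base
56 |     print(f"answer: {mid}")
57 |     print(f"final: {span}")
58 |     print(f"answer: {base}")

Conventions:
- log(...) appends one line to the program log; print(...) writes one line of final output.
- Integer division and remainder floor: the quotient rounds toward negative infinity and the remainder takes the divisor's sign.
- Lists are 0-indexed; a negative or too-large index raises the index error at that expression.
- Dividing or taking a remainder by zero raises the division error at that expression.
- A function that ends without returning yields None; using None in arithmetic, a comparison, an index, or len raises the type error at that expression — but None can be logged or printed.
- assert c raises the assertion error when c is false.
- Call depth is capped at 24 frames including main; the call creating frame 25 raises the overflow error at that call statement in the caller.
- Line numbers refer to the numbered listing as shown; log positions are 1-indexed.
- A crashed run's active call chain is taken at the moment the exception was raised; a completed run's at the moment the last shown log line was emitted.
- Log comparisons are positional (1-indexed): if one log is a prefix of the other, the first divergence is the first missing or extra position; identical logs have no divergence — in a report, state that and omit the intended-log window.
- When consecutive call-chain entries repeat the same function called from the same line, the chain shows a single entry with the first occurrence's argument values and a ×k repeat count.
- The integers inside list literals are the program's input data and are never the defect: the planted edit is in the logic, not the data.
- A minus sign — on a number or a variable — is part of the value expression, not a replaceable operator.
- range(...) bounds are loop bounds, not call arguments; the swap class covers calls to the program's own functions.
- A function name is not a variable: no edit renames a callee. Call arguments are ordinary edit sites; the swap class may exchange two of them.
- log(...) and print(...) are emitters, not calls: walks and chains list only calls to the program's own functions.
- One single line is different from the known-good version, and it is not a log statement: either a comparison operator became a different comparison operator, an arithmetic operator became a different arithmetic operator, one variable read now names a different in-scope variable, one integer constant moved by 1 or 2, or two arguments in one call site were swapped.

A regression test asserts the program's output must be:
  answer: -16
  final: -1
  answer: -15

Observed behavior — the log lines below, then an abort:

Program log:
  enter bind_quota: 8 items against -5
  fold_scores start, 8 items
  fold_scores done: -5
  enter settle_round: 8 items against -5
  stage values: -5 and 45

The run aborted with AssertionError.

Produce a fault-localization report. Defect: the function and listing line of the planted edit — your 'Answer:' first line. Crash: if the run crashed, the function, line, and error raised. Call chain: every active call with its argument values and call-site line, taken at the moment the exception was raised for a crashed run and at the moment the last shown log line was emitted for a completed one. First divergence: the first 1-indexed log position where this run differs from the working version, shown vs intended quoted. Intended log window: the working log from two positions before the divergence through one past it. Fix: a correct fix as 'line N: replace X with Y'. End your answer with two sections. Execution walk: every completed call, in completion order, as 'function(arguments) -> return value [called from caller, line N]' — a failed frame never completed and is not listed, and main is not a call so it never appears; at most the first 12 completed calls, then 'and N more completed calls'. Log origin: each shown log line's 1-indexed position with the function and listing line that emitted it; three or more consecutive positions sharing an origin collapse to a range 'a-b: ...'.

Answer: the defect is in bind_quota at line 32.
Key observation: The shown log is a 5-line prefix of the intended one, whose next entry is 'stage result -1'.
Crash: bind_quota, line 32, AssertionError.
Call chain: main -> bind_quota([3, 9, 0, 12, 11, 8, -5, 2], -5) (called at line 51).
First divergence: position 6 — after 5 matching lines the faulty run goes silent; intended next line 'stage result -1'.
Intended log window:
  4: enter settle_round: 8 items against -5
  5: stage values: -5 and 45
  6: stage result -1
  7: enter grade_run: 8 items against -5
Execution walk:
  fold_scores([3, 9, 0, 12, 11, 8, -5, 2]) -> -5  [called from bind_quota, line 29]
  settle_round([3, 9, 0, 12, 11, 8, -5, 2], -5) -> 45  [called from bind_quota, line 30]
Log origins:
  1 — bind_quota, line 28
  2 — fold_scores, line 2
  3 — fold_scores, line 7
  4 — settle_round, line 11
  5 — bind_quota, line 31
A correct fix: line 32: replace `floor` with `slot`.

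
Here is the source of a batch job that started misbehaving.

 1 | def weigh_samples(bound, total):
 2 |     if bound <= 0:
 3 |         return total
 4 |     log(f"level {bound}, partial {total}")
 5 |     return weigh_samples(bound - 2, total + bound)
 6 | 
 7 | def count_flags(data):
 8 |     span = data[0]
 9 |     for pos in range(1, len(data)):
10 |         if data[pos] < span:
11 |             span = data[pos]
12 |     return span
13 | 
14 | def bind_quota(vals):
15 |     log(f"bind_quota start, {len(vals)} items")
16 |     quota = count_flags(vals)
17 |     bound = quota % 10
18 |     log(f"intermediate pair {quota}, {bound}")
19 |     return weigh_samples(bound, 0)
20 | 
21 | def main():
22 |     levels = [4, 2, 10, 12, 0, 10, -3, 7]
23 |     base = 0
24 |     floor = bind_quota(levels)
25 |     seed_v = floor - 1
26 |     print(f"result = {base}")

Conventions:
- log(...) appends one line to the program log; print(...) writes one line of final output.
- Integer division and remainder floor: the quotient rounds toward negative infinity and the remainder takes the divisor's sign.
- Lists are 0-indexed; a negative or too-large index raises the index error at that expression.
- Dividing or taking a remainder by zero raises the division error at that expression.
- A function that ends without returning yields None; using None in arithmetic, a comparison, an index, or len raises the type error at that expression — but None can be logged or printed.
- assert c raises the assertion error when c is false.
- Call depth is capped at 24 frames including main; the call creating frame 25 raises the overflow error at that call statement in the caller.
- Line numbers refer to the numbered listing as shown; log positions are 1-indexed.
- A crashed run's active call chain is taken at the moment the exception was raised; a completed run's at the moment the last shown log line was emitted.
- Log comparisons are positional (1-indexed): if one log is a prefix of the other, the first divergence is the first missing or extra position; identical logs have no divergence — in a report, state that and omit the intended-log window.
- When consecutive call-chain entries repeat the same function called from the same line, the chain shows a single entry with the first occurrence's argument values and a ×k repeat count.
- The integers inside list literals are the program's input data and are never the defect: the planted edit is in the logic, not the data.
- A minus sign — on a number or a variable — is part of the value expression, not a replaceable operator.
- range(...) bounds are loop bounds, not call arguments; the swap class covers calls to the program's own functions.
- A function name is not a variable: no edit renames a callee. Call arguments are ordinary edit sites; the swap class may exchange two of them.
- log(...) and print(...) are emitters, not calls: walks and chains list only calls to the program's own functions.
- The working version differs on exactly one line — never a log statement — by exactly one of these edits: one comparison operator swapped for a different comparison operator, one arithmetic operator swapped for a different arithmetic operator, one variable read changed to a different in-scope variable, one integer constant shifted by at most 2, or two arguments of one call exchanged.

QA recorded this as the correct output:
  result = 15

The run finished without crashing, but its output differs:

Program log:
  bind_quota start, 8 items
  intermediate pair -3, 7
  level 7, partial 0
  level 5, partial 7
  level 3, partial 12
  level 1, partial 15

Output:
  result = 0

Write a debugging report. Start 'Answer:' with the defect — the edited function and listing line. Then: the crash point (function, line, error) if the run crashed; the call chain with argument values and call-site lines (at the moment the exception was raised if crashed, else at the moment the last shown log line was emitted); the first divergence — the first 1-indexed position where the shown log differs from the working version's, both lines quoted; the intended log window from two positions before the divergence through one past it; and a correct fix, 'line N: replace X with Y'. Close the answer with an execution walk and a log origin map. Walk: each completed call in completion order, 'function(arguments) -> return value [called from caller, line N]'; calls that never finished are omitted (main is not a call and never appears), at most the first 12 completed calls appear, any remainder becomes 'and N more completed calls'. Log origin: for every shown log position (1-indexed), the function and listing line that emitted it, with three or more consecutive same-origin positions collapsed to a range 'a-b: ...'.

Answer: the defect is in main at line 26.
Core observation: No log line changed; the fault shows up purely in the output.
Call chain: main -> bind_quota([4, 2, 10, 12, 0, 10, -3, 7]) (called at line 24) -> weigh_samples(7, 0) (called at line 19) -> weigh_samples(5, 7) (called at line 5) ×3.
First divergence: none (the log streams are identical).
Execution walk:
  count_flags([4, 2, 10, 12, 0, 10, -3, 7]) -> -3  [called from bind_quota, line 16]
  weigh_samples(-1, 16) -> 16  [called from weigh_samples, line 5]
  weigh_samples(1, 15) -> 16  [called from weigh_samples, line 5]
  weigh_samples(3, 12) -> 16  [called from weigh_samples, line 5]
  weigh_samples(5, 7) -> 16  [called from weigh_samples, line 5]
  weigh_samples(7, 0) -> 16  [called from bind_quota, line 19]
  bind_quota([4, 2, 10, 12, 0, 10, -3, 7]) -> 16  [called from main, line 24]
Log line origins:
  1: logged in bind_quota at line 15
  2: logged in bind_quota at line 18
  3-6: logged in weigh_samples at line 4
A correct fix: line 26: replace `base` with `seed_v`.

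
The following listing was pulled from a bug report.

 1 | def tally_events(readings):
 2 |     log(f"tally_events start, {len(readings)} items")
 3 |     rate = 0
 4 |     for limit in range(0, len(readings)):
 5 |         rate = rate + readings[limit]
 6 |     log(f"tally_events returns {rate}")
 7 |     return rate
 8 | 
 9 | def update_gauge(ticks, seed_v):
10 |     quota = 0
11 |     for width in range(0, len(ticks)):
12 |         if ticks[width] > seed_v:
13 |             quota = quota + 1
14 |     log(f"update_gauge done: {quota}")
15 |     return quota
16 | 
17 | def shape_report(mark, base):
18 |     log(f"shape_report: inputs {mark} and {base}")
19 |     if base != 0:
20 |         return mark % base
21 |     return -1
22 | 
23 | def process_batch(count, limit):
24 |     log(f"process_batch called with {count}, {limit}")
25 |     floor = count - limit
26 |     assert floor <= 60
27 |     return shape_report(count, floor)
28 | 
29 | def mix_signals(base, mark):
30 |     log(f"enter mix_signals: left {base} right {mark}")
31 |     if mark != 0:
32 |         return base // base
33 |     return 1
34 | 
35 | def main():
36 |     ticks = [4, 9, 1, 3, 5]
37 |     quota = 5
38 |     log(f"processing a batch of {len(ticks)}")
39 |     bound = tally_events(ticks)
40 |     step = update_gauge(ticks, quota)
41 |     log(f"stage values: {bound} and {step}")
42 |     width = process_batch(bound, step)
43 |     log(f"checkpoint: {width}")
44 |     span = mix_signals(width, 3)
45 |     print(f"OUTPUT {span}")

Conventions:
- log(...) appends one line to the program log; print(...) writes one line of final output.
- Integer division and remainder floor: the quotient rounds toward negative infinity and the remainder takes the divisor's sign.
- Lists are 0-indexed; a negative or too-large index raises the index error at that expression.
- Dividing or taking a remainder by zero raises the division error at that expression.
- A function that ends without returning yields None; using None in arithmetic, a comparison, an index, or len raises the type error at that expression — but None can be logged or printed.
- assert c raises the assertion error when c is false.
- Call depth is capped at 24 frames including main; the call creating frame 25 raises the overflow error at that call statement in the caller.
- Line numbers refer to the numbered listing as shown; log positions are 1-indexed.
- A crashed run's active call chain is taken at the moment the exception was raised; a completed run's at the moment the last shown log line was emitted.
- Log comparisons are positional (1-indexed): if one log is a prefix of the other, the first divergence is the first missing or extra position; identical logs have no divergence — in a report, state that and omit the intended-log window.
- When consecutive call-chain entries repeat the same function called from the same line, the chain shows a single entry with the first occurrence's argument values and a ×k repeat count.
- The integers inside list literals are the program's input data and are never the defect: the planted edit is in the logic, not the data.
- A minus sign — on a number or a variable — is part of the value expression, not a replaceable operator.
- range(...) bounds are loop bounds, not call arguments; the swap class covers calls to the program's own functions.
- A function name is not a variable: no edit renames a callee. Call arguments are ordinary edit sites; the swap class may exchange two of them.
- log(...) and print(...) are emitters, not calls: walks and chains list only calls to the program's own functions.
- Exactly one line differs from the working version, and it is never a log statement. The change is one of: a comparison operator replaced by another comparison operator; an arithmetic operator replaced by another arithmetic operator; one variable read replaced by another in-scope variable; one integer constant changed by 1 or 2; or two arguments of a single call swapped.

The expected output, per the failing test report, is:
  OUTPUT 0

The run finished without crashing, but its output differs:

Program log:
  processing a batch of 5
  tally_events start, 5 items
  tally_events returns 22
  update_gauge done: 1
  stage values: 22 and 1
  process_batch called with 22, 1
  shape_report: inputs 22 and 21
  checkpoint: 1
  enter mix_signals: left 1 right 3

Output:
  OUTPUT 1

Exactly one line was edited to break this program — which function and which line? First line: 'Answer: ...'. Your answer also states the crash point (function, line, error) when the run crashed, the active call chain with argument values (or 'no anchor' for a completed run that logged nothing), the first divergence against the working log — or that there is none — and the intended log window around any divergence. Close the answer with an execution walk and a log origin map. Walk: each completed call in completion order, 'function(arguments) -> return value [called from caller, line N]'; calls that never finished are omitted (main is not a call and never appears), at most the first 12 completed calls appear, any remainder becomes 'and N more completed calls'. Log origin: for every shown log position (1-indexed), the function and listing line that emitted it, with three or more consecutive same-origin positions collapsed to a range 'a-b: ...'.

Answer: the defect is in mix_signals at line 32.
The tell: The logs agree in full; only the final output differs.
Call chain: main -> mix_signals(1, 3) (called at line 44).
First divergence: there is none — every log position agrees.
Execution walk:
  tally_events([4, 9, 1, 3, 5]) -> 22  [called from main, line 39]
  update_gauge([4, 9, 1, 3, 5], 5) -> 1  [called from main, line 40]
  shape_report(22, 21) -> 1  [called from process_batch, line 27]
  process_batch(22, 1) -> 1  [called from main, line 42]
  mix_signals(1, 3) -> 1  [called from main, line 44]
Log line origins:
  1: emitted by main (line 38)
  2: emitted by tally_events (line 2)
  3: emitted by tally_events (line 6)
  4: emitted by update_gauge (line 14)
  5: emitted by main (line 41)
  6: emitted by process_batch (line 24)
  7: emitted by shape_report (line 18)
  8: emitted by main (line 43)
  9: emitted by mix_signals (line 30)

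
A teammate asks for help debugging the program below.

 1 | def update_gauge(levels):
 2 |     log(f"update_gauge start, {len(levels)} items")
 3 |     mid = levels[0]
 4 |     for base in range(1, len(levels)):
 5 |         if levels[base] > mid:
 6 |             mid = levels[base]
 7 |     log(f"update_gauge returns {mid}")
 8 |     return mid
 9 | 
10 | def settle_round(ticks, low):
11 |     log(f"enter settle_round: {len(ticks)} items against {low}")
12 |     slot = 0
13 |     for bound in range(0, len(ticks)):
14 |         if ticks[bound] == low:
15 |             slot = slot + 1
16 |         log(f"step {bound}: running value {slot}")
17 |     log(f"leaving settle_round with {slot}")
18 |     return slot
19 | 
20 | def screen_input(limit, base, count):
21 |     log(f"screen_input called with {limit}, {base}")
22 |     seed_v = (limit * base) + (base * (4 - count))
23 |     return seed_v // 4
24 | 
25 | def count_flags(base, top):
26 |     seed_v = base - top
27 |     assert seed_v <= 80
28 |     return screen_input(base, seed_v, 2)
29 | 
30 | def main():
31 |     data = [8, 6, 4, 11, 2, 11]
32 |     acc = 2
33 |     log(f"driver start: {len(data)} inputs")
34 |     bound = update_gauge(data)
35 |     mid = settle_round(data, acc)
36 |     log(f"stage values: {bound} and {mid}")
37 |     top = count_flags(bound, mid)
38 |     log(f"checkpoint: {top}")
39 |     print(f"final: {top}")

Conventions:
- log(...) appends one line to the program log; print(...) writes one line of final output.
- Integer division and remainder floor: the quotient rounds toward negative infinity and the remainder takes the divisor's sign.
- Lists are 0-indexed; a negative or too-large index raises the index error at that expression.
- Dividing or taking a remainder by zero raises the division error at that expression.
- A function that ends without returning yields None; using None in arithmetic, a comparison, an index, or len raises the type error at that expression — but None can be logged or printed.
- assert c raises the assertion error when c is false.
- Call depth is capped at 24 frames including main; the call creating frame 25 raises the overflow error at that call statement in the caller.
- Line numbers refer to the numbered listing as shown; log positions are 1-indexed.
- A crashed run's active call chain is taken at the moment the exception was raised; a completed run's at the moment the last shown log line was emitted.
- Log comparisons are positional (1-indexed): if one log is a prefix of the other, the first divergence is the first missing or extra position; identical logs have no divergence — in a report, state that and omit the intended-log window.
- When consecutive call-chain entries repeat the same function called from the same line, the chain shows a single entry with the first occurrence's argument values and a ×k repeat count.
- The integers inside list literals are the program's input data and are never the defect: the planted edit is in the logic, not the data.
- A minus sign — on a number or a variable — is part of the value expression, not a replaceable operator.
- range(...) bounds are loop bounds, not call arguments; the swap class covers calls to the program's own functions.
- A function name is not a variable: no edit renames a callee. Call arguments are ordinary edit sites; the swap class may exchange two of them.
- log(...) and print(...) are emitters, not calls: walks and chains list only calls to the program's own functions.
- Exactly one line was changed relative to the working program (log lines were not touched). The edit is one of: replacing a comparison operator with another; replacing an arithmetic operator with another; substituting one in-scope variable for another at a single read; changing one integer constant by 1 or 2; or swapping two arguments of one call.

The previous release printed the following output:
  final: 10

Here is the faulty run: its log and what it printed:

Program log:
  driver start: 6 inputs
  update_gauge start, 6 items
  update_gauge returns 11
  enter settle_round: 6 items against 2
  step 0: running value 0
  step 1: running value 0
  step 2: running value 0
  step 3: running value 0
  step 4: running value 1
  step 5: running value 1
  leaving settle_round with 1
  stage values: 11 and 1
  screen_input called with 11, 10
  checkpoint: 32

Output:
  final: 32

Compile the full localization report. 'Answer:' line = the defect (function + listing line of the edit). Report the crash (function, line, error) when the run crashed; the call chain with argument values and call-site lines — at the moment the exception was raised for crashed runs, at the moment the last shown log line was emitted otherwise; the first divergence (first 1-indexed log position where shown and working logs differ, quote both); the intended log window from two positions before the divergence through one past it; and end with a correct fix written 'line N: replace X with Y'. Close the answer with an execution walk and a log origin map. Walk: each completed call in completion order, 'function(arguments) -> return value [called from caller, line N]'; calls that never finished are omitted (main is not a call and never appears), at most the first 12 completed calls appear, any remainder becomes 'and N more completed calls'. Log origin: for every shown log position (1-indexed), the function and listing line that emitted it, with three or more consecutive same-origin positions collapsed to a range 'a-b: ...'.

Answer: the defect is in screen_input at line 22.
The tell: Position 14 is the first bad log line: 'checkpoint: 32' should read 'checkpoint: 10'.
Call chain: main.
First divergence: at position 14 the run shows 'checkpoint: 32' where the working version logs 'checkpoint: 10'.
Intended log window:
  12: stage values: 11 and 1
  13: screen_input called with 11, 10
  14: checkpoint: 10
Execution walk:
  update_gauge([8, 6, 4, 11, 2, 11]) -> 11  [called from main, line 34]
  settle_round([8, 6, 4, 11, 2, 11], 2) -> 1  [called from main, line 35]
  screen_input(11, 10, 2) -> 32  [called from count_flags, line 28]
  count_flags(11, 1) -> 32  [called from main, line 37]
Log line origins:
  1 — main, line 33
  2 — update_gauge, line 2
  3 — update_gauge, line 7
  4 — settle_round, line 11
  5-10 — settle_round, line 16
  11 — settle_round, line 17
  12 — main, line 36
  13 — screen_input, line 21
  14 — main, line 38
A correct fix: line 22: replace `limit * base` with `limit * count`.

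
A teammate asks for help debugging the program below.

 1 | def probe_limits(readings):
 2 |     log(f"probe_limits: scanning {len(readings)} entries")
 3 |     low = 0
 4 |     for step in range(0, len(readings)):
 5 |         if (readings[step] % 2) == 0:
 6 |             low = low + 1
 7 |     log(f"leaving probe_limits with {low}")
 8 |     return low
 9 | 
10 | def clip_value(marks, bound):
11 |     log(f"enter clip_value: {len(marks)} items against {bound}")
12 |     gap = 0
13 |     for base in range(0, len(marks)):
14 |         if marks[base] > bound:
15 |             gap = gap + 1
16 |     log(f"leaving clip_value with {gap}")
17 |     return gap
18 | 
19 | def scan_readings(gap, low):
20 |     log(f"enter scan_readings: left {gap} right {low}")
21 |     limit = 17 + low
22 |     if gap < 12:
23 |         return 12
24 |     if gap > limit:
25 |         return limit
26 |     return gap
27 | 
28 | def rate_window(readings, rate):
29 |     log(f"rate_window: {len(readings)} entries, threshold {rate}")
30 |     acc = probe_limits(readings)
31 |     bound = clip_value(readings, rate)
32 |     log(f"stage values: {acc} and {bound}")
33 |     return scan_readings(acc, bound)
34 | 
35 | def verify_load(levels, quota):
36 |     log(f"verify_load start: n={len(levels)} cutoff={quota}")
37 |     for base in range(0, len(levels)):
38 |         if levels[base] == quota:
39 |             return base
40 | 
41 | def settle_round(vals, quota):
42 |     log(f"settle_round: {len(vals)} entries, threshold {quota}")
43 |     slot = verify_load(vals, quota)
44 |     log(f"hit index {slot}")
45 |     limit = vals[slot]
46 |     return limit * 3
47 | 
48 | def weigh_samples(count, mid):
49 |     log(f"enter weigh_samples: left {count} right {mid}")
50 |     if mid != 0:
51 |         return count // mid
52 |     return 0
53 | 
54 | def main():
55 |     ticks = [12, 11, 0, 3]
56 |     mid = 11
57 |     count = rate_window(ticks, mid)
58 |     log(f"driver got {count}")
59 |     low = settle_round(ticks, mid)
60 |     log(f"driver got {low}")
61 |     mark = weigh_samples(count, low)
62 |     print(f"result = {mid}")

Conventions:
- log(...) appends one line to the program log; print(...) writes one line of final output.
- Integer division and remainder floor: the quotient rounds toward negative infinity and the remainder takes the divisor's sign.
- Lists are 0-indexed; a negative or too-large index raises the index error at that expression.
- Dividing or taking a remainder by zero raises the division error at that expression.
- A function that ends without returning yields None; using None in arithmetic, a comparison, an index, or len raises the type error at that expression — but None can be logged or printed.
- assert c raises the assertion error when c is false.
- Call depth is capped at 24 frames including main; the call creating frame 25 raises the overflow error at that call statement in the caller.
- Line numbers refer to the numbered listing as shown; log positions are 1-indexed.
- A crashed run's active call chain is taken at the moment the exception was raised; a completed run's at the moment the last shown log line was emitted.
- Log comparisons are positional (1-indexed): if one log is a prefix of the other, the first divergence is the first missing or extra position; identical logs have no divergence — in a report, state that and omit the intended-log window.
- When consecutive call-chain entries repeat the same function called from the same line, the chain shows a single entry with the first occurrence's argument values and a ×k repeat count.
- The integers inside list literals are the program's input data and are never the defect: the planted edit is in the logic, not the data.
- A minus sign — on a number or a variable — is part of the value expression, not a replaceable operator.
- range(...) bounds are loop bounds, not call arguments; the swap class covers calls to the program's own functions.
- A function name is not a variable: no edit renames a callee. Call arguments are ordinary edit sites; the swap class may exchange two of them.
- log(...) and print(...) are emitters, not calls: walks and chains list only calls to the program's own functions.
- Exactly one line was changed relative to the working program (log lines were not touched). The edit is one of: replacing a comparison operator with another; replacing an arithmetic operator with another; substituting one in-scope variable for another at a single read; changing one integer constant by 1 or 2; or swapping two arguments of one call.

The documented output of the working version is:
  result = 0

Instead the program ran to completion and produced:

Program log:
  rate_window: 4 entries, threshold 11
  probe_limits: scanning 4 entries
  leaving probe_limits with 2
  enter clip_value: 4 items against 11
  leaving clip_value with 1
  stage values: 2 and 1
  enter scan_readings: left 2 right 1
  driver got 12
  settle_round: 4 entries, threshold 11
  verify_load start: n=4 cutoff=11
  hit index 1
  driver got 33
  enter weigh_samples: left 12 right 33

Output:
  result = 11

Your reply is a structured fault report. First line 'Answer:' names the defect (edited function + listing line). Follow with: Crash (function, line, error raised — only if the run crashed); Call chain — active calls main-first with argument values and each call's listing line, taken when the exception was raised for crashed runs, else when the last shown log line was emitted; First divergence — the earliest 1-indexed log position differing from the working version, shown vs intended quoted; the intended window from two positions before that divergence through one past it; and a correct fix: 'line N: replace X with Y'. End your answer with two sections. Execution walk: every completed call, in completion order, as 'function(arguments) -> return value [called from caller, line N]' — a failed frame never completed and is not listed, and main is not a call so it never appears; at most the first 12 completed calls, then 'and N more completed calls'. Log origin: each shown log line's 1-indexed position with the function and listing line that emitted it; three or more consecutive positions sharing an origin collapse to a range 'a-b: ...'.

Answer: the defect is in main at line 62.
Core observation: Log streams are identical — the defect surfaces only in the printed output.
Call chain: main -> weigh_samples(12, 33) (called at line 61).
First divergence: none (the log streams are identical).
Execution walk:
  probe_limits([12, 11, 0, 3]) -> 2  [called from rate_window, line 30]
  clip_value([12, 11, 0, 3], 11) -> 1  [called from rate_window, line 31]
  scan_readings(2, 1) -> 12  [called from rate_window, line 33]
  rate_window([12, 11, 0, 3], 11) -> 12  [called from main, line 57]
  verify_load([12, 11, 0, 3], 11) -> 1  [called from settle_round, line 43]
  settle_round([12, 11, 0, 3], 11) -> 33  [called from main, line 59]
  weigh_samples(12, 33) -> 0  [called from main, line 61]
Log origins:
  1: logged in rate_window at line 29
  2: logged in probe_limits at line 2
  3: logged in probe_limits at line 7
  4: logged in clip_value at line 11
  5: logged in clip_value at line 16
  6: logged in rate_window at line 32
  7: logged in scan_readings at line 20
  8: logged in main at line 58
  9: logged in settle_round at line 42
  10: logged in verify_load at line 36
  11: logged in settle_round at line 44
  12: logged in main at line 60
  13: logged in weigh_samples at line 49
A correct fix: line 62: replace `mid` with `mark`.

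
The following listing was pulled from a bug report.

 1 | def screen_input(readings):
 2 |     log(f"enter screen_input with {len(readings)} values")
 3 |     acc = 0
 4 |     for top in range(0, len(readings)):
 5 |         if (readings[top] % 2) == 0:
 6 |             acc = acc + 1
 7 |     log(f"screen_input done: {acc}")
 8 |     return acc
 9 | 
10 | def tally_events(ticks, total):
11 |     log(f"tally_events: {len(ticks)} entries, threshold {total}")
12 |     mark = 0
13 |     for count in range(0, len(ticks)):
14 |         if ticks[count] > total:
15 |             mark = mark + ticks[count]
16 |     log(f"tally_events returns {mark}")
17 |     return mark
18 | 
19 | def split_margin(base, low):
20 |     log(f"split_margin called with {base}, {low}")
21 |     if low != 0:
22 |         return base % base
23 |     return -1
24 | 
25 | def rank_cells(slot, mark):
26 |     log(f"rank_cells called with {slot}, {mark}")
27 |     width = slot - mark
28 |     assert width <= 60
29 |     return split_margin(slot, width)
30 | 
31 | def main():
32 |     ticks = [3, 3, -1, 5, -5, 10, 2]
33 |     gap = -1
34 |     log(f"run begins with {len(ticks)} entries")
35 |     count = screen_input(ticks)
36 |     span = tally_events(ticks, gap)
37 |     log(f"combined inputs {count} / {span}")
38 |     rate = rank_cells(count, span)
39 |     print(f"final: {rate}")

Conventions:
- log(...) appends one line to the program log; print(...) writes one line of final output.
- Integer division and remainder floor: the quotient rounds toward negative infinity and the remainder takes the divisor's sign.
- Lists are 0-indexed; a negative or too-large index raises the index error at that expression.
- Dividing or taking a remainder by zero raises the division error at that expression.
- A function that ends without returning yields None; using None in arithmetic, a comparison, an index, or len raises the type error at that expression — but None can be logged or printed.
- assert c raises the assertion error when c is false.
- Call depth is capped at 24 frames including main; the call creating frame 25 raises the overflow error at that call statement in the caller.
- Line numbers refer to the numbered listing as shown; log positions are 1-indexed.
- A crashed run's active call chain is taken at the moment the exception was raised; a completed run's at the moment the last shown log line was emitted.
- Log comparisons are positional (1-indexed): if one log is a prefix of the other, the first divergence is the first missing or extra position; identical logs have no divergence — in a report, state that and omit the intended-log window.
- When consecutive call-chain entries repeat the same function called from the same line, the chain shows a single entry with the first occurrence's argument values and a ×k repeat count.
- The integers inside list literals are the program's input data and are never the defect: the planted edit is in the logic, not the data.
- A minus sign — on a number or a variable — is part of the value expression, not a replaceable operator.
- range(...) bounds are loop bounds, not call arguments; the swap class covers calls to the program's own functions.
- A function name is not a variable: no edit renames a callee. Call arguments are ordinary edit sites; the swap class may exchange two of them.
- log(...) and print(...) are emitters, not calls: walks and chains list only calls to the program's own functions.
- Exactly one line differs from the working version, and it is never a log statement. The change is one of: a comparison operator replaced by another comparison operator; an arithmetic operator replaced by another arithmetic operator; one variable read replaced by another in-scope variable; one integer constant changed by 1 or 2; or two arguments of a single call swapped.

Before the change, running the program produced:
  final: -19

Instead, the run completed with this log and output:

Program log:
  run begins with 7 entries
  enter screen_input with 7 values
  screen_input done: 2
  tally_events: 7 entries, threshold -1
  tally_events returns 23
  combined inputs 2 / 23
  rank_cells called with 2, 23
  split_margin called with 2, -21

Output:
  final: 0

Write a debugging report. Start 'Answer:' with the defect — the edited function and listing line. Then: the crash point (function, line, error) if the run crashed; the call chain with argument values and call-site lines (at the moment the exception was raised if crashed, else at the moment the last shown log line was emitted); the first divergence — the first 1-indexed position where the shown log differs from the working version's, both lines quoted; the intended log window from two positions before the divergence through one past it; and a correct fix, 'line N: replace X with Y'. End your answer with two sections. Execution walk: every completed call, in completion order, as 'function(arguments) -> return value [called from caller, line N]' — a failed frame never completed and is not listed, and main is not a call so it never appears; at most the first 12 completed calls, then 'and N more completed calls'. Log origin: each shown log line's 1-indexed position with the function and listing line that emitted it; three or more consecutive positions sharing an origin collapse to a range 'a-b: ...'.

Answer: the defect is in split_margin at line 22.
Key fact: Log streams are identical — the defect surfaces only in the printed output.
Call chain: main -> rank_cells(2, 23) (called at line 38) -> split_margin(2, -21) (called at line 29).
First divergence: there is none — every log position agrees.
Execution walk:
  screen_input([3, 3, -1, 5, -5, 10, 2]) -> 2  [called from main, line 35]
  tally_events([3, 3, -1, 5, -5, 10, 2], -1) -> 23  [called from main, line 36]
  split_margin(2, -21) -> 0  [called from rank_cells, line 29]
  rank_cells(2, 23) -> 0  [called from main, line 38]
Log origins:
  1: emitted by main (line 34)
  2: emitted by screen_input (line 2)
  3: emitted by screen_input (line 7)
  4: emitted by tally_events (line 11)
  5: emitted by tally_events (line 16)
  6: emitted by main (line 37)
  7: emitted by rank_cells (line 26)
  8: emitted by split_margin (line 20)
A correct fix: line 22: replace `base % base` with `base % low`.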